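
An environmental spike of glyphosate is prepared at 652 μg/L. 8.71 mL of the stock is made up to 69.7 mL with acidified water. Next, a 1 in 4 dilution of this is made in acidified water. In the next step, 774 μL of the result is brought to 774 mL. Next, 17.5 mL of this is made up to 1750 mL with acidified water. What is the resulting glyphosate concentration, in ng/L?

0.204 ng/L

Overall dilution factor = 8.002 × 4 × 1000 × 100 = 3.20 × 10⁶.
652 μg/L / 3.20 × 10⁶ = 2.04 × 10⁻⁴ μg/L = 0.204 ng/L.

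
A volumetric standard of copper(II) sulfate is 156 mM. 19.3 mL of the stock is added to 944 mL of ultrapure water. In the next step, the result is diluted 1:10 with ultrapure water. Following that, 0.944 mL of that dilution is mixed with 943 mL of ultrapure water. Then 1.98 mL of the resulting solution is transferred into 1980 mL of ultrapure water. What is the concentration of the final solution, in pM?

Overall dilution factor = 49.91 × 10 × 999.9 × 1001 = 5.00 × 10⁸.
156 mM / 5.00 × 10⁸ = 3.12 × 10⁻⁷ mM = 312 pM.

312 pM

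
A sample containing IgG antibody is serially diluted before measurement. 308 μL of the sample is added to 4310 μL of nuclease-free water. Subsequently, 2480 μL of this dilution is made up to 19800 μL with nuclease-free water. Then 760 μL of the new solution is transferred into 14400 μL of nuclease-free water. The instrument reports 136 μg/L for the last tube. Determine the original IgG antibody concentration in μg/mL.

325 μg/mL

Overall dilution factor = 14.99 × 7.984 × 19.95 = 2388.
Original = 136 μg/L × 2388 = 3.25 × 10⁵ μg/L = 325 μg/mL.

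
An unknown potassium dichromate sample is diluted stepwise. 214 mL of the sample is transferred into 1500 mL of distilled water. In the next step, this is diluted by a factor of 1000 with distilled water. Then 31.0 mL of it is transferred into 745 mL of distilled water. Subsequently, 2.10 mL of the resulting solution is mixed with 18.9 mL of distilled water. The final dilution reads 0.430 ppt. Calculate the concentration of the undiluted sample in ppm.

0.862 ppm

Overall dilution factor = 8.009 × 1000 × 25.03 × 10 = 2.00 × 10⁶.
Original = 0.430 ppt × 2.00 × 10⁶ = 8.62 × 10⁵ ppt = 0.862 ppm.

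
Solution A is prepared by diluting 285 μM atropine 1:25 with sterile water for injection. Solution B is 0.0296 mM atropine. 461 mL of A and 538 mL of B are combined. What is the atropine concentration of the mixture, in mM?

C_A = 285 μM / 25 = 11.4 μM.
C_B = 0.0296 mM = 29.6 μM.
C_mix = (C_A·V_A + C_B·V_B)/(V_A + V_B) = (11.4×461 + 29.6×538) / 999.0 = 21.2 μM = 0.0212 mM.

0.0212 mM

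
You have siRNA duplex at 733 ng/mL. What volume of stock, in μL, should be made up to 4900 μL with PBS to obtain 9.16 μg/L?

9.16 μg/L = 9.16 ng/mL.
V₁ = C₂V₂/C₁ = 9.16 × 4900 / 733 = 61.2 μL.

61.2 μL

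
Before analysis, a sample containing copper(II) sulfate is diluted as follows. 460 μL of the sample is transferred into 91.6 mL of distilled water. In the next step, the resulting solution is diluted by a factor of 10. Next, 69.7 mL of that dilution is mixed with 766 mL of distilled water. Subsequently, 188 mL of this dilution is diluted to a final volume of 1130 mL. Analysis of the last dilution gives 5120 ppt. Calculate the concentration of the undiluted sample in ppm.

Overall dilution factor = 200.1 × 10 × 11.99 × 6.011 = 1.44 × 10⁵.
Original = 5120 ppt × 1.44 × 10⁵ = 7.38 × 10⁸ ppt = 738 ppm.

738 ppm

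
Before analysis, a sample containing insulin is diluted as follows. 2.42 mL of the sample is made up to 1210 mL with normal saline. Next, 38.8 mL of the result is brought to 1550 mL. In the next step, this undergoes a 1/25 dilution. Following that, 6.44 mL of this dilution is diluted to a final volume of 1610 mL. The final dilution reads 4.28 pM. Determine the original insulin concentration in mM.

0.534 mM

Overall dilution factor = 500 × 39.95 × 25 × 250 = 1.25 × 10⁸.
Original = 4.28 pM × 1.25 × 10⁸ = 5.34 × 10⁸ pM = 0.534 mM.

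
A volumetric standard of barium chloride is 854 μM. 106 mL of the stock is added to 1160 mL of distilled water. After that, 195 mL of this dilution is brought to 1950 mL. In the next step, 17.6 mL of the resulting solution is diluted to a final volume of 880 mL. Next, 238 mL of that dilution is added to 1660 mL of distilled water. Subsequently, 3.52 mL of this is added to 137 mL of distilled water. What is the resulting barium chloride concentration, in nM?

Overall dilution factor = 11.94 × 10 × 50 × 7.975 × 39.92 = 1.90 × 10⁶.
854 μM / 1.90 × 10⁶ = 4.49 × 10⁻⁴ μM = 0.449 nM.

0.449 nM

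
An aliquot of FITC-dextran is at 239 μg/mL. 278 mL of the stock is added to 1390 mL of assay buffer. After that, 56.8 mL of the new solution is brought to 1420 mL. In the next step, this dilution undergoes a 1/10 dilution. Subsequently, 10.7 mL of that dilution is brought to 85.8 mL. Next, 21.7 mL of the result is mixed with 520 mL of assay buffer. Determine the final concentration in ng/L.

Overall dilution factor = 6 × 25 × 10 × 8.019 × 24.96 = 3.00 × 10⁵.
239 μg/mL / 3.00 × 10⁵ = 7.96 × 10⁻⁴ μg/mL = 796 ng/L.

796 ng/L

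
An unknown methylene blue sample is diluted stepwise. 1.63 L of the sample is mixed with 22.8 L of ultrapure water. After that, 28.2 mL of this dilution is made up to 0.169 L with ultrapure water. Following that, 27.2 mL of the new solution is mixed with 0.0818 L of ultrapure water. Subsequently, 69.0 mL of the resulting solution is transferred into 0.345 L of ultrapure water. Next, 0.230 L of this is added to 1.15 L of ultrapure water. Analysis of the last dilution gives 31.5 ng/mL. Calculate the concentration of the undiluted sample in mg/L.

408 mg/L

Overall dilution factor = 14.99 × 5.993 × 4.007 × 6 × 6 = 1.30 × 10⁴.
Original = 31.5 ng/mL × 1.30 × 10⁴ = 4.08 × 10⁵ ng/mL = 408 mg/L.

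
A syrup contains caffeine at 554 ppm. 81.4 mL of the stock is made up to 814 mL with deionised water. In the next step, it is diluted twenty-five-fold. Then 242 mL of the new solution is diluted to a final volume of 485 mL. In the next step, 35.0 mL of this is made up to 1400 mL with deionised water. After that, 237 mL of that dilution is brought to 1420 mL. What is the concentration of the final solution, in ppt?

4610 ppt

Overall dilution factor = 10 × 25 × 2.004 × 40 × 5.992 = 1.20 × 10⁵.
554 ppm / 1.20 × 10⁵ = 4.61 × 10⁻³ ppm = 4610 ppt.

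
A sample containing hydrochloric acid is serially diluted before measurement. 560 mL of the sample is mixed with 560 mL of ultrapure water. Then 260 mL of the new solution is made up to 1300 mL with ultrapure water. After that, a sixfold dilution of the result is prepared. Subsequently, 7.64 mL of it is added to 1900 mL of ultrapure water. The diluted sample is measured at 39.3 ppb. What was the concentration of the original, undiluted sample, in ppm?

Overall dilution factor = 2 × 5 × 6 × 249.7 = 1.50 × 10⁴.
Original = 39.3 ppb × 1.50 × 10⁴ = 5.89 × 10⁵ ppb = 589 ppm.

589 ppm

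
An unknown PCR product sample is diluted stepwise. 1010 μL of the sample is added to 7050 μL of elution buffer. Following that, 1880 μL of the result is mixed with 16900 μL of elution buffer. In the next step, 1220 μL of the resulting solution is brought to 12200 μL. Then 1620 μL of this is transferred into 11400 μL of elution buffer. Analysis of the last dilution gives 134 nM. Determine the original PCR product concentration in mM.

0.859 mM

Overall dilution factor = 7.980 × 9.989 × 10 × 8.037 = 6407.
Original = 134 nM × 6407 = 8.59 × 10⁵ nM = 0.859 mM.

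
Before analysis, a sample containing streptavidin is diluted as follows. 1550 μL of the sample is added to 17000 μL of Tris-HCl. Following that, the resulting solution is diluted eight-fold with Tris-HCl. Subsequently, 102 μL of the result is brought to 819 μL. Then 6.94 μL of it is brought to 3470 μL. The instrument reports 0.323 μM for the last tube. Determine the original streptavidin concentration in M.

Overall dilution factor = 11.97 × 8 × 8.029 × 500 = 3.84 × 10⁵.
Original = 0.323 μM × 3.84 × 10⁵ = 1.24 × 10⁵ μM = 0.124 M.

0.124 M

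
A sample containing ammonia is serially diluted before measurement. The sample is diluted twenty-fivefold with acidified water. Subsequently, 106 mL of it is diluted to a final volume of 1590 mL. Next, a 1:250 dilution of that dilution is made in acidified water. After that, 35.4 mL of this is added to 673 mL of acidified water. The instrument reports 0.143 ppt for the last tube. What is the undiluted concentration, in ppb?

Overall dilution factor = 25 × 15 × 250 × 20.01 = 1.88 × 10⁶.
Original = 0.143 ppt × 1.88 × 10⁶ = 2.68 × 10⁵ ppt = 268 ppb.

268 ppb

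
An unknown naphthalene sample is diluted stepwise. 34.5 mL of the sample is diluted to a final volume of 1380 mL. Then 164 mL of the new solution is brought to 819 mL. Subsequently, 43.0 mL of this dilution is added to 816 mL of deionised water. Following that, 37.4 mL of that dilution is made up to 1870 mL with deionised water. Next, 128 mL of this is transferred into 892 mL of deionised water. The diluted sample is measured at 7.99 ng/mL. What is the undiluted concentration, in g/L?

12.7 g/L

Overall dilution factor = 40 × 4.994 × 19.98 × 50 × 7.969 = 1.59 × 10⁶.
Original = 7.99 ng/mL × 1.59 × 10⁶ = 1.27 × 10⁷ ng/mL = 12.7 g/L.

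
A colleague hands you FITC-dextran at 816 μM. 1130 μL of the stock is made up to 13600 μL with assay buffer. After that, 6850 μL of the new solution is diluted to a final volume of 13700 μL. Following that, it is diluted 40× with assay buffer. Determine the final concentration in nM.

Overall dilution factor = 12.04 × 2 × 40 = 963.
816 μM / 963 = 0.848 μM = 848 nM.

848 nM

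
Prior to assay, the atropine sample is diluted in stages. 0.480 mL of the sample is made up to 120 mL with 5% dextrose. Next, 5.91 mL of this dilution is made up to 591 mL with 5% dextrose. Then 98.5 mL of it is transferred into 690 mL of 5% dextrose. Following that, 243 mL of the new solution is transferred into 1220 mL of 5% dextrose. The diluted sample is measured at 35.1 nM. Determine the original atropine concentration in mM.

Overall dilution factor = 250 × 100 × 8.005 × 6.021 = 1.20 × 10⁶.
Original = 35.1 nM × 1.20 × 10⁶ = 4.23 × 10⁷ nM = 42.3 mM.

42.3 mM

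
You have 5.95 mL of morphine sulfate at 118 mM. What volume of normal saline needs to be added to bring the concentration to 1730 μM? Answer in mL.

1730 μM = 1.73 mM.
V₂ = C₁V₁/C₂ = 118 × 5.95 / 1.73 = 406 mL.
Diluent to add = V₂ − V₁ = 406 − 5.95 = 400 mL.

400 mL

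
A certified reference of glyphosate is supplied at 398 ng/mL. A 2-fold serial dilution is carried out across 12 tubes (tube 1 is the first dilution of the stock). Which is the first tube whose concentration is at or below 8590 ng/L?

tube 6

Tube n has concentration 398 ng/mL / 2ⁿ.
Need 2ⁿ ≥ 398 ng/mL / 8590 ng/L = 46.3, so n ≥ 5.53.
First such tube: n = 6.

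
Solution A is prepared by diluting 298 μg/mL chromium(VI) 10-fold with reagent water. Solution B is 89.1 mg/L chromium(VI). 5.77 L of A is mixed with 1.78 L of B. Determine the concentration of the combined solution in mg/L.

43.8 mg/L

C_A = 298 μg/mL / 10 = 29.8 μg/mL.
C_B = 89.1 mg/L = 89.1 μg/mL.
C_mix = (C_A·V_A + C_B·V_B)/(V_A + V_B) = (29.8×5.77 + 89.1×1.78) / 7.550 = 43.8 μg/mL = 43.8 mg/L.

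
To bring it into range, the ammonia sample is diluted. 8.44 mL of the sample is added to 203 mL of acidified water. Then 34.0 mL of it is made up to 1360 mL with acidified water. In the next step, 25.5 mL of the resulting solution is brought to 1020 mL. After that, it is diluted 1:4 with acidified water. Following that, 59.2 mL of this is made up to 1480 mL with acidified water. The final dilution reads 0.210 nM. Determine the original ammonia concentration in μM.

842 μM

Overall dilution factor = 25.05 × 40 × 40 × 4 × 25 = 4.01 × 10⁶.
Original = 0.210 nM × 4.01 × 10⁶ = 8.42 × 10⁵ nM = 842 μM.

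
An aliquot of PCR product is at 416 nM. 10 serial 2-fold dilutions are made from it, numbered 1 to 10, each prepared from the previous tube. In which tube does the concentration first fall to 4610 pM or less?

tube 7

Tube n has concentration 416 nM / 2ⁿ.
Need 2ⁿ ≥ 416 nM / 4610 pM = 90.2, so n ≥ 6.50.
First such tube: n = 7.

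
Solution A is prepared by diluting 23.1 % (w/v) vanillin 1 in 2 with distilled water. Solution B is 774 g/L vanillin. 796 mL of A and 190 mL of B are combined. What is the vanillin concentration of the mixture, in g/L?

C_A = 23.1 % (w/v) / 2 = 11.6 % (w/v).
C_B = 774 g/L = 77.4 % (w/v).
C_mix = (C_A·V_A + C_B·V_B)/(V_A + V_B) = (11.6×796 + 77.4×190) / 986.0 = 24.2 % (w/v) = 242 g/L.

242 g/L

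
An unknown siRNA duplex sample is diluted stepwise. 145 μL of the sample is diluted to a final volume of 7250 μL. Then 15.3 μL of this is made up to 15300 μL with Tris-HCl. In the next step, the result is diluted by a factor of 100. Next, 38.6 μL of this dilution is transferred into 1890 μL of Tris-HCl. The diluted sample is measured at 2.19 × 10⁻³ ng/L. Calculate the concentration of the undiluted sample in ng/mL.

547 ng/mL

Overall dilution factor = 50 × 1000 × 100 × 49.96 = 2.50 × 10⁸.
Original = 2.19 × 10⁻³ ng/L × 2.50 × 10⁸ = 5.47 × 10⁵ ng/L = 547 ng/mL.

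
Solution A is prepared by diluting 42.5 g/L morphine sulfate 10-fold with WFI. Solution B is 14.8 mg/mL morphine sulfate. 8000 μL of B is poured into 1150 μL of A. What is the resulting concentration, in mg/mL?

13.5 mg/mL

C_A = 42.5 g/L / 10 = 4.25 g/L.
C_B = 14.8 mg/mL = 14.8 g/L.
C_mix = (C_A·V_A + C_B·V_B)/(V_A + V_B) = (4.25×1150 + 14.8×8000) / 9150 = 13.5 g/L = 13.5 mg/mL.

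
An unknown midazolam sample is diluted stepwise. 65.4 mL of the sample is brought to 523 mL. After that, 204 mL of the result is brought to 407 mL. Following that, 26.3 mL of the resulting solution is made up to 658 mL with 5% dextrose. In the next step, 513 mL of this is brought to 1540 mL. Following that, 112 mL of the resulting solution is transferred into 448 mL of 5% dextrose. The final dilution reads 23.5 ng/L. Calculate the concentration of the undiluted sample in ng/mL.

Overall dilution factor = 7.997 × 1.995 × 25.02 × 3.002 × 5 = 5991.
Original = 23.5 ng/L × 5991 = 1.41 × 10⁵ ng/L = 141 ng/mL.

141 ng/mL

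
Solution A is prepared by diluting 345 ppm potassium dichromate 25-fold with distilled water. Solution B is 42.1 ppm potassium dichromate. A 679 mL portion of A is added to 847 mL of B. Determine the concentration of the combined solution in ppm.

C_A = 345 ppm / 25 = 13.8 ppm.
C_mix = (C_A·V_A + C_B·V_B)/(V_A + V_B) = (13.8×679 + 42.1×847) / 1526 = 29.5 ppm.

29.5 ppm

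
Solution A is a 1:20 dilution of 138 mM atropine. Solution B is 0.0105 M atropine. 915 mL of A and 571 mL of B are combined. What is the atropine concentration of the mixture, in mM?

C_A = 138 mM / 20 = 6.90 mM.
C_B = 0.0105 M = 10.5 mM.
C_mix = (C_A·V_A + C_B·V_B)/(V_A + V_B) = (6.90×915 + 10.5×571) / 1486 = 8.28 mM.

8.28 mM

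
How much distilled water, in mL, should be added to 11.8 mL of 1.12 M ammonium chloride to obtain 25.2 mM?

25.2 mM = 0.0252 M.
V₂ = C₁V₁/C₂ = 1.12 × 11.8 / 0.0252 = 524 mL.
Diluent to add = V₂ − V₁ = 524 − 11.8 = 513 mL.

513 mL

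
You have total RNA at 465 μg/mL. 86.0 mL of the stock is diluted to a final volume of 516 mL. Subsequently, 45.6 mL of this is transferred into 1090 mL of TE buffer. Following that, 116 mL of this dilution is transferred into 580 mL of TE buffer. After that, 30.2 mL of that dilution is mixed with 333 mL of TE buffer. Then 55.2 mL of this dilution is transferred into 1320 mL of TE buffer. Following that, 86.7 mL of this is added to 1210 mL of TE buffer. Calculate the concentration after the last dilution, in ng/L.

116 ng/L

Overall dilution factor = 6 × 24.90 × 6 × 12.03 × 24.91 × 14.96 = 4.02 × 10⁶.
465 μg/mL / 4.02 × 10⁶ = 1.16 × 10⁻⁴ μg/mL = 116 ng/L.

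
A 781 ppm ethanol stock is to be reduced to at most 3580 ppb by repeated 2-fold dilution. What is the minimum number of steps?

Need 2ⁿ ≥ 218, so n ≥ log(218)/log(2) = 7.77.
Minimum whole steps: n = 8.

8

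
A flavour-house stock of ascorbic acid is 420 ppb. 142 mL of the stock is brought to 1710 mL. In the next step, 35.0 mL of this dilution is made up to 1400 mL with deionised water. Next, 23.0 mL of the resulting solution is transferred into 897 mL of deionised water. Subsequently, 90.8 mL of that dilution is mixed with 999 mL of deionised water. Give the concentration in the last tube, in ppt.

1.82 ppt

Overall dilution factor = 12.04 × 40 × 40 × 12.00 = 2.31 × 10⁵.
420 ppb / 2.31 × 10⁵ = 1.82 × 10⁻³ ppb = 1.82 ppt.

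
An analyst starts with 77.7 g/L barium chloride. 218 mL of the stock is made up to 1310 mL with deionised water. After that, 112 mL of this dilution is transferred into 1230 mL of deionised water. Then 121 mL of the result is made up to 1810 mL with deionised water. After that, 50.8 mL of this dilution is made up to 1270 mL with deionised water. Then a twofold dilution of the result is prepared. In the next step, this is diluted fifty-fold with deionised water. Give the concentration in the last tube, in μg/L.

28.9 μg/L

Overall dilution factor = 6.009 × 11.98 × 14.96 × 25 × 2 × 50 = 2.69 × 10⁶.
77.7 g/L / 2.69 × 10⁶ = 2.89 × 10⁻⁵ g/L = 28.9 μg/L.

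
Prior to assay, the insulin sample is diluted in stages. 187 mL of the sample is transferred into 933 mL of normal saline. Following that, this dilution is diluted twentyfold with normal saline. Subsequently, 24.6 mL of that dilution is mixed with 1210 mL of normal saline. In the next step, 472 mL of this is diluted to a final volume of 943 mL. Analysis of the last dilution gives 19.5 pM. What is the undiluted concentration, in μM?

0.234 μM

Overall dilution factor = 5.989 × 20 × 50.19 × 1.998 = 1.20 × 10⁴.
Original = 19.5 pM × 1.20 × 10⁴ = 2.34 × 10⁵ pM = 0.234 μM.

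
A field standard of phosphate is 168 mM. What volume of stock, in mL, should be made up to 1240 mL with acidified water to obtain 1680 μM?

1680 μM = 1.68 mM.
V₁ = C₂V₂/C₁ = 1.68 × 1240 / 168 = 12.4 mL.

12.4 mL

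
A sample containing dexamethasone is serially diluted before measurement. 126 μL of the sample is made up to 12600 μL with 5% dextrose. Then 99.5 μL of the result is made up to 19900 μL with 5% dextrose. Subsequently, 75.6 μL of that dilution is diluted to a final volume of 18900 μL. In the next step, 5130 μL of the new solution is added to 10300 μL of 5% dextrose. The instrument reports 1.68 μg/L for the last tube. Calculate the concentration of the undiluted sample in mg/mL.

Overall dilution factor = 100 × 200 × 250 × 3.008 = 1.50 × 10⁷.
Original = 1.68 μg/L × 1.50 × 10⁷ = 2.53 × 10⁷ μg/L = 25.3 mg/mL.

25.3 mg/mL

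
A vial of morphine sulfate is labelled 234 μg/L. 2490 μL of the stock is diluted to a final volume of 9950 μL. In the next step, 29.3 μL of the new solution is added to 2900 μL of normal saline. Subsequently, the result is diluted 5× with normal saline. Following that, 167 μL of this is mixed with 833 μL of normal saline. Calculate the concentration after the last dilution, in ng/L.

Overall dilution factor = 3.996 × 99.98 × 5 × 5.988 = 1.20 × 10⁴.
234 μg/L / 1.20 × 10⁴ = 0.0196 μg/L = 19.6 ng/L.

19.6 ng/L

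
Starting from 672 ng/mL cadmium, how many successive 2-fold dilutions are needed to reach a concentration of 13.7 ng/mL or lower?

Need 2ⁿ ≥ 49.1, so n ≥ log(49.1)/log(2) = 5.62.
Minimum whole steps: n = 6.

6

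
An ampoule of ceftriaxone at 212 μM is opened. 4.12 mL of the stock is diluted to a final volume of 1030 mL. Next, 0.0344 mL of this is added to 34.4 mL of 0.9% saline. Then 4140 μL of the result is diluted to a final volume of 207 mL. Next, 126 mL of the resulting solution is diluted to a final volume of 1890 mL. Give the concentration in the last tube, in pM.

1.13 pM

Overall dilution factor = 250 × 1001 × 50 × 15 = 1.88 × 10⁸.
212 μM / 1.88 × 10⁸ = 1.13 × 10⁻⁶ μM = 1.13 pM.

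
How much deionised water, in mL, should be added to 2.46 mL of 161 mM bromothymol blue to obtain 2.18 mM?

V₂ = C₁V₁/C₂ = 161 × 2.46 / 2.18 = 182 mL.
Diluent to add = V₂ − V₁ = 182 − 2.46 = 179 mL.

179 mL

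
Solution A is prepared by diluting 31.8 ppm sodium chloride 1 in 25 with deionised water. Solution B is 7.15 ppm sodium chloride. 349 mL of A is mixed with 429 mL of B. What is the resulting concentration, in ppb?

C_A = 31.8 ppm / 25 = 1.27 ppm.
C_mix = (C_A·V_A + C_B·V_B)/(V_A + V_B) = (1.27×349 + 7.15×429) / 778.0 = 4.51 ppm = 4510 ppb.

4510 ppb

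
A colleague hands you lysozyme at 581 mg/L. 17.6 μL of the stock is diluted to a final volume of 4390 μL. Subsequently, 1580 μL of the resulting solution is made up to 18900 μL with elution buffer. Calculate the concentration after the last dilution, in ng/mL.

195 ng/mL

Overall dilution factor = 249.4 × 11.96 = 2984.
581 mg/L / 2984 = 0.195 mg/L = 195 ng/mL.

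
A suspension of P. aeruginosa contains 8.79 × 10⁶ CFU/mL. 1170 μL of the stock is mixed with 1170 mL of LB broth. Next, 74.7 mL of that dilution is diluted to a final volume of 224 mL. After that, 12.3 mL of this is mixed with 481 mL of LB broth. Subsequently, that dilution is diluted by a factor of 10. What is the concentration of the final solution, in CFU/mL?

Overall dilution factor = 1001 × 2.999 × 40.11 × 10 = 1.20 × 10⁶.
8.79 × 10⁶ CFU/mL / 1.20 × 10⁶ = 7.30 CFU/mL.

7.30 CFU/mL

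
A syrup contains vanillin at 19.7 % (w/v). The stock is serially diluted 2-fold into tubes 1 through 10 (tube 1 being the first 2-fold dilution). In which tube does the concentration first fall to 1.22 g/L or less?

tube 8

Tube n has concentration 19.7 % (w/v) / 2ⁿ.
Need 2ⁿ ≥ 19.7 % (w/v) / 1.22 g/L = 161, so n ≥ 7.34.
First such tube: n = 8.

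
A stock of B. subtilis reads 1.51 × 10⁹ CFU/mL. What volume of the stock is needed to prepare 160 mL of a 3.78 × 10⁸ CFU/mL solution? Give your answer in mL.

V₁ = C₂V₂/C₁ = 3.78 × 10⁸ × 160 / 1.51 × 10⁹ = 40.1 mL.

40.1 mL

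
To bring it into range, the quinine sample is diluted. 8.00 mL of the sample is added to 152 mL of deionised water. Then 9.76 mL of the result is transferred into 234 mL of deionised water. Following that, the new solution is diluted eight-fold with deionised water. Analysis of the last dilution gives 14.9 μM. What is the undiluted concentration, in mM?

59.5 mM

Overall dilution factor = 20 × 24.98 × 8 = 3996.
Original = 14.9 μM × 3996 = 5.95 × 10⁴ μM = 59.5 mM.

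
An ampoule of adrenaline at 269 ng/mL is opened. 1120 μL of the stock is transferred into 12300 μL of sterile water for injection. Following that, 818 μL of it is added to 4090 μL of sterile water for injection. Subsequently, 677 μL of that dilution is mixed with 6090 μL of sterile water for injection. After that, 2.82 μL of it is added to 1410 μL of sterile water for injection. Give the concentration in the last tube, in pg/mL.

0.747 pg/mL

Overall dilution factor = 11.98 × 6 × 9.996 × 501 = 3.60 × 10⁵.
269 ng/mL / 3.60 × 10⁵ = 7.47 × 10⁻⁴ ng/mL = 0.747 pg/mL.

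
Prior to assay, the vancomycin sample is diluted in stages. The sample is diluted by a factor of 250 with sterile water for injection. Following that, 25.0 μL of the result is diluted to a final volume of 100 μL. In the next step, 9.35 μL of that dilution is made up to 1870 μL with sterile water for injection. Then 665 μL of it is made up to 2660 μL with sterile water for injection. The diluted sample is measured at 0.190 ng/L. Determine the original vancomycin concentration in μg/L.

152 μg/L

Overall dilution factor = 250 × 4 × 200 × 4 = 8.00 × 10⁵.
Original = 0.190 ng/L × 8.00 × 10⁵ = 1.52 × 10⁵ ng/L = 152 μg/L.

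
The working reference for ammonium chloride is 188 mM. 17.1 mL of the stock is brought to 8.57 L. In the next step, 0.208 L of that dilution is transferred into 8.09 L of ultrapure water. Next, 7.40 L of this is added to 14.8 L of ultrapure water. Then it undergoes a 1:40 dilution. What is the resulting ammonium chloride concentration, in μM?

Overall dilution factor = 501.2 × 39.89 × 3 × 40 = 2.40 × 10⁶.
188 mM / 2.40 × 10⁶ = 7.84 × 10⁻⁵ mM = 0.0784 μM.

0.0784 μM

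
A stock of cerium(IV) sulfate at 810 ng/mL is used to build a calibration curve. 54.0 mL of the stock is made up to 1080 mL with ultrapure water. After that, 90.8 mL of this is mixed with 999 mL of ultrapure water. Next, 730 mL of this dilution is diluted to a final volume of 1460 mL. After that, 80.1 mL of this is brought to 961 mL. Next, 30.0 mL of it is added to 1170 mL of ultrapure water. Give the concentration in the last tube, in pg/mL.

Overall dilution factor = 20 × 12.00 × 2 × 12.00 × 40 = 2.30 × 10⁵.
810 ng/mL / 2.30 × 10⁵ = 3.52 × 10⁻³ ng/mL = 3.52 pg/mL.

3.52 pg/mL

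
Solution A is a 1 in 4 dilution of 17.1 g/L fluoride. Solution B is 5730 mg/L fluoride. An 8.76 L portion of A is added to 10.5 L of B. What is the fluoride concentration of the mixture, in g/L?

C_A = 17.1 g/L / 4 = 4.28 g/L.
C_B = 5730 mg/L = 5.73 g/L.
C_mix = (C_A·V_A + C_B·V_B)/(V_A + V_B) = (4.28×8.76 + 5.73×10.5) / 19.26 = 5.07 g/L.

5.07 g/L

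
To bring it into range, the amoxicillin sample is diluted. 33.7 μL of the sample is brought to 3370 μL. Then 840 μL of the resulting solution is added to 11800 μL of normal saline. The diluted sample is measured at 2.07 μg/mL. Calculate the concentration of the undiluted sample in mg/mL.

Overall dilution factor = 100 × 15.05 = 1505.
Original = 2.07 μg/mL × 1505 = 3115 μg/mL = 3.11 mg/mL.

3.11 mg/mL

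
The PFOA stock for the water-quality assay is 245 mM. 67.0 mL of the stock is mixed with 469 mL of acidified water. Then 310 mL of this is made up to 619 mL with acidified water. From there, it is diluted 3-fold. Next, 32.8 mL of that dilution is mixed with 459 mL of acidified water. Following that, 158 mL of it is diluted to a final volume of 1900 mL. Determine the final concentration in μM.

28.4 μM

Overall dilution factor = 8 × 1.997 × 3 × 14.99 × 12.03 = 8641.
245 mM / 8641 = 0.0284 mM = 28.4 μM.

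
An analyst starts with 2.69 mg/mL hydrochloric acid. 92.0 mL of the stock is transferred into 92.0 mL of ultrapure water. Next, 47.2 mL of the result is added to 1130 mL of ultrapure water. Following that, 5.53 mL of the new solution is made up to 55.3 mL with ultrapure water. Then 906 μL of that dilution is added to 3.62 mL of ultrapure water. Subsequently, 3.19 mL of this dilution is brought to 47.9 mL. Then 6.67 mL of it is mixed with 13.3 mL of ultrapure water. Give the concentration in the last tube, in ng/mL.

Overall dilution factor = 2 × 24.94 × 10 × 4.996 × 15.02 × 2.994 = 1.12 × 10⁵.
2.69 mg/mL / 1.12 × 10⁵ = 2.40 × 10⁻⁵ mg/mL = 24.0 ng/mL.

24.0 ng/mL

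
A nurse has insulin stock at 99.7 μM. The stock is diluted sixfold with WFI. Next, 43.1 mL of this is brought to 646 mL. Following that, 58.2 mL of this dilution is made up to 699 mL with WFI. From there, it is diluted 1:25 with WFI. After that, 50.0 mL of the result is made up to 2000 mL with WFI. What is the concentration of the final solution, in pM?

92.3 pM

Overall dilution factor = 6 × 14.99 × 12.01 × 25 × 40 = 1.08 × 10⁶.
99.7 μM / 1.08 × 10⁶ = 9.23 × 10⁻⁵ μM = 92.3 pM.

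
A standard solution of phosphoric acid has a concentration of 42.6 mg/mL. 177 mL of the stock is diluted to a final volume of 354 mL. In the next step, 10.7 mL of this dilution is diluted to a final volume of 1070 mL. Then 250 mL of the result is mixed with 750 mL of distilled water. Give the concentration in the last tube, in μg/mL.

53.2 μg/mL

Overall dilution factor = 2 × 100 × 4 = 800.
42.6 mg/mL / 800 = 0.0532 mg/mL = 53.2 μg/mL.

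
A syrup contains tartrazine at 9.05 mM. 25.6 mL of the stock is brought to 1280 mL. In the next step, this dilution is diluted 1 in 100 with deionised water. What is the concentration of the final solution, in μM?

Overall dilution factor = 50 × 100 = 5000.
9.05 mM / 5000 = 1.81 × 10⁻³ mM = 1.81 μM.

1.81 μM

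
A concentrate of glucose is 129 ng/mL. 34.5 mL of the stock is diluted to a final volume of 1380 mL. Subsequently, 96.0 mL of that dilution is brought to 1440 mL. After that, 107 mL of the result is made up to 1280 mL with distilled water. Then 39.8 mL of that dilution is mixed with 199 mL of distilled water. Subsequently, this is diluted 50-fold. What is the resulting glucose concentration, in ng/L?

Overall dilution factor = 40 × 15 × 11.96 × 6 × 50 = 2.15 × 10⁶.
129 ng/mL / 2.15 × 10⁶ = 5.99 × 10⁻⁵ ng/mL = 0.0599 ng/L.

0.0599 ng/L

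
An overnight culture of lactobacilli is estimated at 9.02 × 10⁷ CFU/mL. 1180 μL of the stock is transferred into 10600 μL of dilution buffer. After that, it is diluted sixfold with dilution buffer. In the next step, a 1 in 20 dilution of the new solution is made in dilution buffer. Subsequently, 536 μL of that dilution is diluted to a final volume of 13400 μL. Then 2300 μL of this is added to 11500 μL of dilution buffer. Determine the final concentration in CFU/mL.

Overall dilution factor = 9.983 × 6 × 20 × 25 × 6 = 1.80 × 10⁵.
9.02 × 10⁷ CFU/mL / 1.80 × 10⁵ = 502 CFU/mL.

502 CFU/mL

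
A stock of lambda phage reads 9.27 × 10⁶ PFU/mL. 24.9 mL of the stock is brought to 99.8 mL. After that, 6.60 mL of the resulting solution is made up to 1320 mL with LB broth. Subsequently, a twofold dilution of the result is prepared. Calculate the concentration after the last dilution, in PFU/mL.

5780 PFU/mL

Overall dilution factor = 4.008 × 200 × 2 = 1603.
9.27 × 10⁶ PFU/mL / 1603 = 5780 PFU/mL.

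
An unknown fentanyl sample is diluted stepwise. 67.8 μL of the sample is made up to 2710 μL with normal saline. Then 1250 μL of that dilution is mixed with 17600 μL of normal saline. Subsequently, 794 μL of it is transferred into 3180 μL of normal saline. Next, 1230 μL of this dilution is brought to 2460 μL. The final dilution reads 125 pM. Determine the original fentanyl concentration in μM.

0.754 μM

Overall dilution factor = 39.97 × 15.08 × 5.005 × 2 = 6034.
Original = 125 pM × 6034 = 7.54 × 10⁵ pM = 0.754 μM.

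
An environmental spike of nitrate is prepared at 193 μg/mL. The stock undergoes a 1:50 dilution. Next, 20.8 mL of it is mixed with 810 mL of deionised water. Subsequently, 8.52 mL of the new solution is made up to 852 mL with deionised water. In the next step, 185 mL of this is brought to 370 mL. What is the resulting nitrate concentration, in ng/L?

Overall dilution factor = 50 × 39.94 × 100 × 2 = 3.99 × 10⁵.
193 μg/mL / 3.99 × 10⁵ = 4.83 × 10⁻⁴ μg/mL = 483 ng/L.

483 ng/L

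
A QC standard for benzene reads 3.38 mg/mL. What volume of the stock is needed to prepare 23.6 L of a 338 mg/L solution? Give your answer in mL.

2360 mL

338 mg/L = 0.338 mg/mL.
V₁ = C₂V₂/C₁ = 0.338 × 23.6 / 3.38 = 2.36 L = 2360 mL.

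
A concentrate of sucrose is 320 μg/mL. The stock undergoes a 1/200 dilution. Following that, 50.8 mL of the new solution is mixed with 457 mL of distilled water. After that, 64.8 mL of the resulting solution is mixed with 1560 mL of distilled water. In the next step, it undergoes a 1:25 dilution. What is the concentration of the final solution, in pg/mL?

Overall dilution factor = 200 × 9.996 × 25.07 × 25 = 1.25 × 10⁶.
320 μg/mL / 1.25 × 10⁶ = 2.55 × 10⁻⁴ μg/mL = 255 pg/mL.

255 pg/mL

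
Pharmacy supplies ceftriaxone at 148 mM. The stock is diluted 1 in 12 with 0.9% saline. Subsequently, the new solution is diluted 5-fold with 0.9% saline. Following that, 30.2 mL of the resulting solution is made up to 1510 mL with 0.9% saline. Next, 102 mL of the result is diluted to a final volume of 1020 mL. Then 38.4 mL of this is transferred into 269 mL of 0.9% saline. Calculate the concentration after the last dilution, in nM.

Overall dilution factor = 12 × 5 × 50 × 10 × 8.005 = 2.40 × 10⁵.
148 mM / 2.40 × 10⁵ = 6.16 × 10⁻⁴ mM = 616 nM.

616 nM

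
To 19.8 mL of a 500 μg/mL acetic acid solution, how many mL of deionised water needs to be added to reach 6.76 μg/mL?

1440 mL

V₂ = C₁V₁/C₂ = 500 × 19.8 / 6.76 = 1464 mL.
Diluent to add = V₂ − V₁ = 1464 − 19.8 = 1440 mL.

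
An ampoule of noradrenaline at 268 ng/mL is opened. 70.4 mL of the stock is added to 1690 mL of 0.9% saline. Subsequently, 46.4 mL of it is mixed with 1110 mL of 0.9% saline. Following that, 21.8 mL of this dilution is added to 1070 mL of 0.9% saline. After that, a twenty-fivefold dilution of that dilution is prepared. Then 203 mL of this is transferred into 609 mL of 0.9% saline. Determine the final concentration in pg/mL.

Overall dilution factor = 25.01 × 24.92 × 50.08 × 25 × 4 = 3.12 × 10⁶.
268 ng/mL / 3.12 × 10⁶ = 8.59 × 10⁻⁵ ng/mL = 0.0859 pg/mL.

0.0859 pg/mL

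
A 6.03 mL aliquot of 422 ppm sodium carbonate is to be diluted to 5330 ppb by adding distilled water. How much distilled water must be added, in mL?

471 mL

5330 ppb = 5.33 ppm.
V₂ = C₁V₁/C₂ = 422 × 6.03 / 5.33 = 477 mL.
Diluent to add = V₂ − V₁ = 477 − 6.03 = 471 mL.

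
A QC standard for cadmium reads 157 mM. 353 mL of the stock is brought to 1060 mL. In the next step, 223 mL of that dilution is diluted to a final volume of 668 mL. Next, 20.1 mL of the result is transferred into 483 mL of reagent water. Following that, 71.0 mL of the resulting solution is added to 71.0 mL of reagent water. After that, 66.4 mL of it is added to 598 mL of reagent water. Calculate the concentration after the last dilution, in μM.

Overall dilution factor = 3.003 × 2.996 × 25.03 × 2 × 10.01 = 4506.
157 mM / 4506 = 0.0348 mM = 34.8 μM.

34.8 μM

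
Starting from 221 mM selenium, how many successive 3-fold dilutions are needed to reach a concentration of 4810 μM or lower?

4

Need 3ⁿ ≥ 45.9, so n ≥ log(45.9)/log(3) = 3.48.
Minimum whole steps: n = 4.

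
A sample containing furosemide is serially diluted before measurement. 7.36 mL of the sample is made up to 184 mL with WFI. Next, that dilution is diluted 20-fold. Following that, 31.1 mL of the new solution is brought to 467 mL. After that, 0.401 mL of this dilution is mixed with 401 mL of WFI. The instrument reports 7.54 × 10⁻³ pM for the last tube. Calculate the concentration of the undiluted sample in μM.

0.0567 μM

Overall dilution factor = 25 × 20 × 15.02 × 1001 = 7.52 × 10⁶.
Original = 7.54 × 10⁻³ pM × 7.52 × 10⁶ = 5.67 × 10⁴ pM = 0.0567 μM.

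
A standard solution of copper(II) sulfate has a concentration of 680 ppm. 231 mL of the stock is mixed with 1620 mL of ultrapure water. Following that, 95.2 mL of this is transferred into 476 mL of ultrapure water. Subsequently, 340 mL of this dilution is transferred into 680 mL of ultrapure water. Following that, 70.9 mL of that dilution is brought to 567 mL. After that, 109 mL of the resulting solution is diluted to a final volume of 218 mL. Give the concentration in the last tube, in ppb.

Overall dilution factor = 8.013 × 6 × 3 × 7.997 × 2 = 2307.
680 ppm / 2307 = 0.295 ppm = 295 ppb.

295 ppb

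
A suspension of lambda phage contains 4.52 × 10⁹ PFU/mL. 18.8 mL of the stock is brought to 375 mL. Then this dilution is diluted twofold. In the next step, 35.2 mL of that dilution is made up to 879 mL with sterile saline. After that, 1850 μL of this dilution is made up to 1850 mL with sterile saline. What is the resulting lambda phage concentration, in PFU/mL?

Overall dilution factor = 19.95 × 2 × 24.97 × 1000 = 9.96 × 10⁵.
4.52 × 10⁹ PFU/mL / 9.96 × 10⁵ = 4540 PFU/mL.

4540 PFU/mL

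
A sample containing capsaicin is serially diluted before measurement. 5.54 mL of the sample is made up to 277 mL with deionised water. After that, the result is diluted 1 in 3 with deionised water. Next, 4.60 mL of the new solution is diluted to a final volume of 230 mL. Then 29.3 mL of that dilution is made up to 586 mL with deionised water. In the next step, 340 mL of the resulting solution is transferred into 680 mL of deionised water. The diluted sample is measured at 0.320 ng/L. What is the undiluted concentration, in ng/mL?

Overall dilution factor = 50 × 3 × 50 × 20 × 3 = 4.50 × 10⁵.
Original = 0.320 ng/L × 4.50 × 10⁵ = 1.44 × 10⁵ ng/L = 144 ng/mL.

144 ng/mL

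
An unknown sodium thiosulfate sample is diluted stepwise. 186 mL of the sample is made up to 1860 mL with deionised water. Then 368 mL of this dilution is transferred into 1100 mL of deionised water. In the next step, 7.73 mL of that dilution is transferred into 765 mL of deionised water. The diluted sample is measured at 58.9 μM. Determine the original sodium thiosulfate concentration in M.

0.235 M

Overall dilution factor = 10 × 3.989 × 99.97 = 3988.
Original = 58.9 μM × 3988 = 2.35 × 10⁵ μM = 0.235 M.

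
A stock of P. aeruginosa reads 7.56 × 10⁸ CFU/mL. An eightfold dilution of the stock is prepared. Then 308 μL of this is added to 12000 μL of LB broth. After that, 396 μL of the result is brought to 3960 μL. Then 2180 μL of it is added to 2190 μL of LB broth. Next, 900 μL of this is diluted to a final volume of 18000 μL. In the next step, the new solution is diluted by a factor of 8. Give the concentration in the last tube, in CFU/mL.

Overall dilution factor = 8 × 39.96 × 10 × 2.005 × 20 × 8 = 1.03 × 10⁶.
7.56 × 10⁸ CFU/mL / 1.03 × 10⁶ = 737 CFU/mL.

737 CFU/mL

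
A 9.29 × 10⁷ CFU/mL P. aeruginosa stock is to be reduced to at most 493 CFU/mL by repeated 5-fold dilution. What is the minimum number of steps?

8

Need 5ⁿ ≥ 1.88 × 10⁵, so n ≥ log(1.88 × 10⁵)/log(5) = 7.55.
Minimum whole steps: n = 8.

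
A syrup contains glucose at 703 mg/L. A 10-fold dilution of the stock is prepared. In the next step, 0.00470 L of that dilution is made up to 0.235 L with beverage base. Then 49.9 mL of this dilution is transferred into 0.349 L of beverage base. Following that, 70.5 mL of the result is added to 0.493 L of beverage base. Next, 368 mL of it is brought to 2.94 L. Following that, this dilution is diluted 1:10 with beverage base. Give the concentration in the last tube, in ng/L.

Overall dilution factor = 10 × 50 × 7.994 × 7.993 × 7.989 × 10 = 2.55 × 10⁶.
703 mg/L / 2.55 × 10⁶ = 2.75 × 10⁻⁴ mg/L = 275 ng/L.

275 ng/L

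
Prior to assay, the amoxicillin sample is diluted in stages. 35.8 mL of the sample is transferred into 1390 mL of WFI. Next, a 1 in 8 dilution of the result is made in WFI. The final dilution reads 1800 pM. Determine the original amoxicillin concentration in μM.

Overall dilution factor = 39.83 × 8 = 319.
Original = 1800 pM × 319 = 5.74 × 10⁵ pM = 0.574 μM.

0.574 μM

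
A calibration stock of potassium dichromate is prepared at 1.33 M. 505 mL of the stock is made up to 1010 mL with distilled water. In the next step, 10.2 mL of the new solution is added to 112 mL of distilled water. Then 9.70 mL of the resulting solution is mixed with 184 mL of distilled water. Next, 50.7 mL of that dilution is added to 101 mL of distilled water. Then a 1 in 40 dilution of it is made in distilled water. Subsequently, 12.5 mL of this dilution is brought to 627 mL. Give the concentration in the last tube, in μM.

0.463 μM

Overall dilution factor = 2 × 11.98 × 19.97 × 2.992 × 40 × 50.16 = 2.87 × 10⁶.
1.33 M / 2.87 × 10⁶ = 4.63 × 10⁻⁷ M = 0.463 μM.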